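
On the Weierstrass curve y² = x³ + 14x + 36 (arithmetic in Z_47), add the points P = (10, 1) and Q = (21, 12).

(10, 1) + (21, 12). λ = (12 - 1)/(21 - 10) ≡ 11/11 mod 47. 11⁻¹ ≡ 30 (mod 47) since 11·30 = 330 ≡ 1, so λ ≡ 1.
  x = λ² - 10 - 21 = 1 - 31 ≡ 17; y = λ·(10 - 17) - 1 ≡ 39. → (17, 39)

(17, 39)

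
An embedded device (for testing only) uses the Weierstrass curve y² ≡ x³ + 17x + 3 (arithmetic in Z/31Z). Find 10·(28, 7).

(26, 14)

Write G = (28, 7).
Repeated addition: build up to 10G.
2G: tangent at (28, 7): λ = (3·28² + 17)/(2·7) ≡ 13/14. 14⁻¹ ≡ 20 (mod 31) since 14·20 = 280 ≡ 1, so λ ≡ 13·20 ≡ 12.
  x = λ² - 28 - 28 = 144 - 56 ≡ 26; y = λ·(28 - 26) - 7 ≡ 17. → (26, 17)
3G: (26, 17) + (28, 7). λ = (7 - 17)/(28 - 26) ≡ 21/2 mod 31. 2⁻¹ ≡ 16 (mod 31), so λ ≡ 26.
  x = λ² - 26 - 28 = 676 - 54 ≡ 2; y = λ·(26 - 2) - 17 ≡ 18. → (2, 18)
4G: (2, 18) + (28, 7). λ = (7 - 18)/(28 - 2) ≡ 20/26 mod 31. 26⁻¹ ≡ 6 (mod 31), so λ ≡ 27.
  x = λ² - 2 - 28 = 729 - 30 ≡ 17; y = λ·(2 - 17) - 18 ≡ 11. → (17, 11)
5G: (17, 11) + (28, 7). λ = (7 - 11)/(28 - 17) ≡ 27/11 mod 31. 11⁻¹ ≡ 17 (mod 31), so λ ≡ 25.
  x = λ² - 17 - 28 = 625 - 45 ≡ 22; y = λ·(17 - 22) - 11 ≡ 19. → (22, 19)
6G: (22, 19) + (28, 7). λ = (7 - 19)/(28 - 22) ≡ 19/6 mod 31. 6⁻¹ ≡ 26 (mod 31), so λ ≡ 29.
  x = λ² - 22 - 28 = 841 - 50 ≡ 16; y = λ·(22 - 16) - 19 ≡ 0. → (16, 0)
7G: (16, 0) + (28, 7). λ = (7 - 0)/(28 - 16) ≡ 7/12 mod 31. 12⁻¹ ≡ 13 (mod 31), so λ ≡ 29.
  x = λ² - 16 - 28 = 841 - 44 ≡ 22; y = λ·(16 - 22) - 0 ≡ 12. → (22, 12)
8G: (22, 12) + (28, 7). λ = (7 - 12)/(28 - 22) ≡ 26/6 mod 31. 6⁻¹ ≡ 26 (mod 31), so λ ≡ 25.
  x = λ² - 22 - 28 = 625 - 50 ≡ 17; y = λ·(22 - 17) - 12 ≡ 20. → (17, 20)
9G: (17, 20) + (28, 7). λ = (7 - 20)/(28 - 17) ≡ 18/11 mod 31. 11⁻¹ ≡ 17 (mod 31), so λ ≡ 27.
  x = λ² - 17 - 28 = 729 - 45 ≡ 2; y = λ·(17 - 2) - 20 ≡ 13. → (2, 13)
10G: (2, 13) + (28, 7). λ = (7 - 13)/(28 - 2) ≡ 25/26 mod 31. 26⁻¹ ≡ 6 (mod 31), so λ ≡ 26.
  x = λ² - 2 - 28 = 676 - 30 ≡ 26; y = λ·(2 - 26) - 13 ≡ 14. → (26, 14)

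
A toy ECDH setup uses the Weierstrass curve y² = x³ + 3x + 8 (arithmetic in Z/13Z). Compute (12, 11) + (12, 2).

The two points share x = 12 and their y-coordinates satisfy 11 + 2 ≡ 0 (mod 13), so they are inverses. Their sum is the point at infinity.

O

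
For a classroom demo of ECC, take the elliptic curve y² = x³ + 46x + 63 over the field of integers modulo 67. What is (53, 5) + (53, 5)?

tangent at (53, 5): λ = (3·53² + 46)/(2·5) ≡ 31/10. 10⁻¹ ≡ 47 (mod 67), so λ ≡ 31·47 ≡ 50.
  x = λ² - 53 - 53 = 2500 - 106 ≡ 49; y = λ·(53 - 49) - 5 ≡ 61. → (49, 61)

(49, 61)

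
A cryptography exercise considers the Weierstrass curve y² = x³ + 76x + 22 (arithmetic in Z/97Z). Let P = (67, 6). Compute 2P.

tangent at (67, 6): λ = (3·67² + 76)/(2·6) ≡ 60/12. 12⁻¹ ≡ 89 (mod 97), so λ ≡ 60·89 ≡ 5.
  x = λ² - 67 - 67 = 25 - 134 ≡ 85; y = λ·(67 - 85) - 6 ≡ 1. → (85, 1)

(85, 1)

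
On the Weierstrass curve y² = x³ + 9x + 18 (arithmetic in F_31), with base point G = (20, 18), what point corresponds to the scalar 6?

(14, 6)

Repeated addition: build up to 6G.
2G: tangent at (20, 18): λ = (3·20² + 9)/(2·18) ≡ 0/5. 5⁻¹ ≡ 25 (mod 31) since 5·25 = 125 ≡ 1, so λ ≡ 0·25 ≡ 0.
  x = λ² - 20 - 20 = 0 - 40 ≡ 22; y = λ·(20 - 22) - 18 ≡ 13. → (22, 13)
3G: (22, 13) + (20, 18). λ = (18 - 13)/(20 - 22) ≡ 5/29 mod 31. 29⁻¹ ≡ 15 (mod 31) since 29·15 = 435 ≡ 1, so λ ≡ 13.
  x = λ² - 22 - 20 = 169 - 42 ≡ 3; y = λ·(22 - 3) - 13 ≡ 17. → (3, 17)
4G: (3, 17) + (20, 18). λ = (18 - 17)/(20 - 3) ≡ 1/17 mod 31. 17⁻¹ ≡ 11 (mod 31) since 17·11 = 187 ≡ 1, so λ ≡ 11.
  x = λ² - 3 - 20 = 121 - 23 ≡ 5; y = λ·(3 - 5) - 17 ≡ 23. → (5, 23)
5G: (5, 23) + (20, 18). λ = (18 - 23)/(20 - 5) ≡ 26/15 mod 31. 15⁻¹ ≡ 29 (mod 31) since 15·29 = 435 ≡ 1, so λ ≡ 10.
  x = λ² - 5 - 20 = 100 - 25 ≡ 13; y = λ·(5 - 13) - 23 ≡ 21. → (13, 21)
6G: (13, 21) + (20, 18). λ = (18 - 21)/(20 - 13) ≡ 28/7 mod 31. 7⁻¹ ≡ 9 (mod 31), so λ ≡ 4.
  x = λ² - 13 - 20 = 16 - 33 ≡ 14; y = λ·(13 - 14) - 21 ≡ 6. → (14, 6)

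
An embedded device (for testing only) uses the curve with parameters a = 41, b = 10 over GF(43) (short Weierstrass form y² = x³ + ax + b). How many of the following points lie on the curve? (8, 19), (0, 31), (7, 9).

(8, 19): 19² ≡ 17, rhs ≡ 33 → off.
(0, 31): 31² ≡ 15, rhs ≡ 10 → off.
(7, 9): 9² ≡ 38, rhs ≡ 38 → on.

1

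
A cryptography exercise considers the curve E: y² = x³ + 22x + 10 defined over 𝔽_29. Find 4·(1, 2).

Write G = (1, 2).
Double-and-add on 4 = (100)₂. Start with G = (1, 2) for the leading 1-bit.
double: tangent at (1, 2): λ = (3·1² + 22)/(2·2) ≡ 25/4. 4⁻¹ ≡ 22 (mod 29), so λ ≡ 25·22 ≡ 28.
  x = λ² - 1 - 1 = 784 - 2 ≡ 28; y = λ·(1 - 28) - 2 ≡ 25. → (28, 25)
double: tangent at (28, 25): λ = (3·28² + 22)/(2·25) ≡ 25/21. 21⁻¹ ≡ 18 (mod 29), so λ ≡ 25·18 ≡ 15.
  x = λ² - 28 - 28 = 225 - 56 ≡ 24; y = λ·(28 - 24) - 25 ≡ 6. → (24, 6)

(24, 6)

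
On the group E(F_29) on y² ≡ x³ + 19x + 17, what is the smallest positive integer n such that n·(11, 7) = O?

9

2P: tangent at (11, 7): λ = (3·11² + 19)/(2·7) ≡ 5/14. 14⁻¹ ≡ 27 (mod 29), so λ ≡ 5·27 ≡ 19.
  x = λ² - 11 - 11 = 361 - 22 ≡ 20; y = λ·(11 - 20) - 7 ≡ 25. → (20, 25)
3P: (20, 25) + (11, 7). λ = (7 - 25)/(11 - 20) ≡ 11/20 mod 29. 20⁻¹ ≡ 16 (mod 29), so λ ≡ 2.
  x = λ² - 20 - 11 = 4 - 31 ≡ 2; y = λ·(20 - 2) - 25 ≡ 11. → (2, 11)
4P: (2, 11) + (11, 7). λ = (7 - 11)/(11 - 2) ≡ 25/9 mod 29. 9⁻¹ ≡ 13 (mod 29), so λ ≡ 6.
  x = λ² - 2 - 11 = 36 - 13 ≡ 23; y = λ·(2 - 23) - 11 ≡ 8. → (23, 8)
5P: (23, 8) + (11, 7). λ = (7 - 8)/(11 - 23) ≡ 28/17 mod 29. 17⁻¹ ≡ 12 (mod 29), so λ ≡ 17.
  x = λ² - 23 - 11 = 289 - 34 ≡ 23; y = λ·(23 - 23) - 8 ≡ 21. → (23, 21)
6P: (23, 21) + (11, 7). λ = (7 - 21)/(11 - 23) ≡ 15/17 mod 29. 17⁻¹ ≡ 12 (mod 29), so λ ≡ 6.
  x = λ² - 23 - 11 = 36 - 34 ≡ 2; y = λ·(23 - 2) - 21 ≡ 18. → (2, 18)
7P: (2, 18) + (11, 7). λ = (7 - 18)/(11 - 2) ≡ 18/9 mod 29. 9⁻¹ ≡ 13 (mod 29), so λ ≡ 2.
  x = λ² - 2 - 11 = 4 - 13 ≡ 20; y = λ·(2 - 20) - 18 ≡ 4. → (20, 4)
8P: (20, 4) + (11, 7). λ = (7 - 4)/(11 - 20) ≡ 3/20 mod 29. 20⁻¹ ≡ 16 (mod 29), so λ ≡ 19.
  x = λ² - 20 - 11 = 361 - 31 ≡ 11; y = λ·(20 - 11) - 4 ≡ 22. → (11, 22)
9P: (11, 22) + (11, 7): same x and y₁ ≡ -y₂, so the sum is O.
9P = O, so the order is 9.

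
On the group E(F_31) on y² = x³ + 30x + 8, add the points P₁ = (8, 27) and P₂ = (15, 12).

(5, 2)

(8, 27) + (15, 12). λ = (12 - 27)/(15 - 8) ≡ 16/7 mod 31. 7⁻¹ ≡ 9 (mod 31), so λ ≡ 20.
  x = λ² - 8 - 15 = 400 - 23 ≡ 5; y = λ·(8 - 5) - 27 ≡ 2. → (5, 2)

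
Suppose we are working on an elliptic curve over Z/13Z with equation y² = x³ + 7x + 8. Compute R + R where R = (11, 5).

(8, 2)

tangent at (11, 5): λ = (3·11² + 7)/(2·5) ≡ 6/10. 10⁻¹ ≡ 4 (mod 13) since 10·4 = 40 ≡ 1, so λ ≡ 6·4 ≡ 11.
  x = λ² - 11 - 11 = 121 - 22 ≡ 8; y = λ·(11 - 8) - 5 ≡ 2. → (8, 2)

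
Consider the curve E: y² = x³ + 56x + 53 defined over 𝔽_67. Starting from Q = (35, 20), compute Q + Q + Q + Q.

(54, 64)

Repeated addition: build up to 4Q.
2Q: tangent at (35, 20): λ = (3·35² + 56)/(2·20) ≡ 46/40. 40⁻¹ ≡ 62 (mod 67), so λ ≡ 46·62 ≡ 38.
  x = λ² - 35 - 35 = 1444 - 70 ≡ 34; y = λ·(35 - 34) - 20 ≡ 18. → (34, 18)
3Q: (34, 18) + (35, 20). λ = (20 - 18)/(35 - 34) ≡ 2/1 mod 67. 1⁻¹ ≡ 1 (mod 67) since 1·1 = 1 ≡ 1, so λ ≡ 2.
  x = λ² - 34 - 35 = 4 - 69 ≡ 2; y = λ·(34 - 2) - 18 ≡ 46. → (2, 46)
4Q: (2, 46) + (35, 20). λ = (20 - 46)/(35 - 2) ≡ 41/33 mod 67. 33⁻¹ ≡ 65 (mod 67), so λ ≡ 52.
  x = λ² - 2 - 35 = 2704 - 37 ≡ 54; y = λ·(2 - 54) - 46 ≡ 64. → (54, 64)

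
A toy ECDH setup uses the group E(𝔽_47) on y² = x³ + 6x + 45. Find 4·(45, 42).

Write P = (45, 42).
Double-and-add on 4 = (100)₂. Start with P = (45, 42) for the leading 1-bit.
double: tangent at (45, 42): λ = (3·45² + 6)/(2·42) ≡ 18/37. 37⁻¹ ≡ 14 (mod 47) since 37·14 = 518 ≡ 1, so λ ≡ 18·14 ≡ 17.
  x = λ² - 45 - 45 = 289 - 90 ≡ 11; y = λ·(45 - 11) - 42 ≡ 19. → (11, 19)
double: tangent at (11, 19): λ = (3·11² + 6)/(2·19) ≡ 40/38. 38⁻¹ ≡ 26 (mod 47), so λ ≡ 40·26 ≡ 6.
  x = λ² - 11 - 11 = 36 - 22 ≡ 14; y = λ·(11 - 14) - 19 ≡ 10. → (14, 10)

(14, 10)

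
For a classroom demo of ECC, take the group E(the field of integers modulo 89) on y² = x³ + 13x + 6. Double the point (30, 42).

tangent at (30, 42): λ = (3·30² + 13)/(2·42) ≡ 43/84. 84⁻¹ ≡ 71 (mod 89), so λ ≡ 43·71 ≡ 27.
  x = λ² - 30 - 30 = 729 - 60 ≡ 46; y = λ·(30 - 46) - 42 ≡ 60. → (46, 60)

(46, 60)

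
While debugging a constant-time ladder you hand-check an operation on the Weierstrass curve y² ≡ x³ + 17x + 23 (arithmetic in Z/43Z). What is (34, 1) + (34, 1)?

tangent at (34, 1): λ = (3·34² + 17)/(2·1) ≡ 2/2. 2⁻¹ ≡ 22 (mod 43) since 2·22 = 44 ≡ 1, so λ ≡ 2·22 ≡ 1.
  x = λ² - 34 - 34 = 1 - 68 ≡ 19; y = λ·(34 - 19) - 1 ≡ 14. → (19, 14)

(19, 14)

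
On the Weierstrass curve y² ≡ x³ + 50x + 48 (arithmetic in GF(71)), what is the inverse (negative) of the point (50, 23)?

(50, 48)

-(50, 23) = (50, -23 mod 71) = (50, 48).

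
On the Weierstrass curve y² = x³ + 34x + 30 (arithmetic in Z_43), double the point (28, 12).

(18, 29)

tangent at (28, 12): λ = (3·28² + 34)/(2·12) ≡ 21/24. 24⁻¹ ≡ 9 (mod 43), so λ ≡ 21·9 ≡ 17.
  x = λ² - 28 - 28 = 289 - 56 ≡ 18; y = λ·(28 - 18) - 12 ≡ 29. → (18, 29)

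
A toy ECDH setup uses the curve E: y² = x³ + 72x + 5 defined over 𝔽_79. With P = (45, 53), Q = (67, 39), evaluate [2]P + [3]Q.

(24, 28)

First 2P:
Repeated addition: build up to 2P.
2P: tangent at (45, 53): λ = (3·45² + 72)/(2·53) ≡ 64/27. 27⁻¹ ≡ 41 (mod 79) since 27·41 = 1107 ≡ 1, so λ ≡ 64·41 ≡ 17.
  x = λ² - 45 - 45 = 289 - 90 ≡ 41; y = λ·(45 - 41) - 53 ≡ 15. → (41, 15)
2P = (41, 15).
Next 3Q:
Repeated addition: build up to 3Q.
2Q: tangent at (67, 39): λ = (3·67² + 72)/(2·39) ≡ 30/78. 78⁻¹ ≡ 78 (mod 79) since 78·78 = 6084 ≡ 1, so λ ≡ 30·78 ≡ 49.
  x = λ² - 67 - 67 = 2401 - 134 ≡ 55; y = λ·(67 - 55) - 39 ≡ 75. → (55, 75)
3Q: (55, 75) + (67, 39). λ = (39 - 75)/(67 - 55) ≡ 43/12 mod 79. 12⁻¹ ≡ 33 (mod 79), so λ ≡ 76.
  x = λ² - 55 - 67 = 5776 - 122 ≡ 45; y = λ·(55 - 45) - 75 ≡ 53. → (45, 53)
3Q = (45, 53).
Finally 2P + 3Q:
(41, 15) + (45, 53). λ = (53 - 15)/(45 - 41) ≡ 38/4 mod 79. 4⁻¹ ≡ 20 (mod 79), so λ ≡ 49.
  x = λ² - 41 - 45 = 2401 - 86 ≡ 24; y = λ·(41 - 24) - 15 ≡ 28. → (24, 28)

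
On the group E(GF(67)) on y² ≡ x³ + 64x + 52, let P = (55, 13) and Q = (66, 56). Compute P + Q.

(55, 13) + (66, 56). λ = (56 - 13)/(66 - 55) ≡ 43/11 mod 67. 11⁻¹ ≡ 61 (mod 67), so λ ≡ 10.
  x = λ² - 55 - 66 = 100 - 121 ≡ 46; y = λ·(55 - 46) - 13 ≡ 10. → (46, 10)

(46, 10)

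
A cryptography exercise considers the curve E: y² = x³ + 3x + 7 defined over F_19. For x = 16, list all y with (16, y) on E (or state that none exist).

3, 16

x³ + 3x + 7 = 4151 ≡ 9 (mod 19).
Square roots of 9 mod 19: 3 and 16 (since 3² = 9 ≡ 9).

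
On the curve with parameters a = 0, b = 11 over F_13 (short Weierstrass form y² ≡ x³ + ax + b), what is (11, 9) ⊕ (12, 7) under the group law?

(11, 9) + (12, 7). λ = (7 - 9)/(12 - 11) ≡ 11/1 mod 13. 1⁻¹ ≡ 1 (mod 13) since 1·1 = 1 ≡ 1, so λ ≡ 11.
  x = λ² - 11 - 12 = 121 - 23 ≡ 7; y = λ·(11 - 7) - 9 ≡ 9. → (7, 9)

(7, 9)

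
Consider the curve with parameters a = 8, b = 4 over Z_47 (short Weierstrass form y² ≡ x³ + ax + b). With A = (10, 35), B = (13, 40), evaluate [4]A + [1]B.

First 4A:
Double-and-add on 4 = (100)₂. Start with A = (10, 35) for the leading 1-bit.
double: tangent at (10, 35): λ = (3·10² + 8)/(2·35) ≡ 26/23. 23⁻¹ ≡ 45 (mod 47), so λ ≡ 26·45 ≡ 42.
  x = λ² - 10 - 10 = 1764 - 20 ≡ 5; y = λ·(10 - 5) - 35 ≡ 34. → (5, 34)
double: tangent at (5, 34): λ = (3·5² + 8)/(2·34) ≡ 36/21. 21⁻¹ ≡ 9 (mod 47) since 21·9 = 189 ≡ 1, so λ ≡ 36·9 ≡ 42.
  x = λ² - 5 - 5 = 1764 - 10 ≡ 15; y = λ·(5 - 15) - 34 ≡ 16. → (15, 16)
4A = (15, 16).
Finally 4A + B:
(15, 16) + (13, 40). λ = (40 - 16)/(13 - 15) ≡ 24/45 mod 47. 45⁻¹ ≡ 23 (mod 47) since 45·23 = 1035 ≡ 1, so λ ≡ 35.
  x = λ² - 15 - 13 = 1225 - 28 ≡ 22; y = λ·(15 - 22) - 16 ≡ 21. → (22, 21)

(22, 21)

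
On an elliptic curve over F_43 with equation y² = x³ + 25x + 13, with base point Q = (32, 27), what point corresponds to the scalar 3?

Repeated addition: build up to 3Q.
2Q: tangent at (32, 27): λ = (3·32² + 25)/(2·27) ≡ 1/11. 11⁻¹ ≡ 4 (mod 43) since 11·4 = 44 ≡ 1, so λ ≡ 1·4 ≡ 4.
  x = λ² - 32 - 32 = 16 - 64 ≡ 38; y = λ·(32 - 38) - 27 ≡ 35. → (38, 35)
3Q: (38, 35) + (32, 27). λ = (27 - 35)/(32 - 38) ≡ 35/37 mod 43. 37⁻¹ ≡ 7 (mod 43), so λ ≡ 30.
  x = λ² - 38 - 32 = 900 - 70 ≡ 13; y = λ·(38 - 13) - 35 ≡ 27. → (13, 27)

(13, 27)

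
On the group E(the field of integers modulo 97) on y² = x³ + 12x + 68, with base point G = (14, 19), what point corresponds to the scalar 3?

(61, 92)

Repeated addition: build up to 3G.
2G: tangent at (14, 19): λ = (3·14² + 12)/(2·19) ≡ 18/38. 38⁻¹ ≡ 23 (mod 97), so λ ≡ 18·23 ≡ 26.
  x = λ² - 14 - 14 = 676 - 28 ≡ 66; y = λ·(14 - 66) - 19 ≡ 84. → (66, 84)
3G: (66, 84) + (14, 19). λ = (19 - 84)/(14 - 66) ≡ 32/45 mod 97. 45⁻¹ ≡ 69 (mod 97), so λ ≡ 74.
  x = λ² - 66 - 14 = 5476 - 80 ≡ 61; y = λ·(66 - 61) - 84 ≡ 92. → (61, 92)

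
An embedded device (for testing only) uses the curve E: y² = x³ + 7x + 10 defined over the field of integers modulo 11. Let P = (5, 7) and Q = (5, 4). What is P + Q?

The two points share x = 5 and their y-coordinates satisfy 7 + 4 ≡ 0 (mod 11), so they are inverses. Their sum is 𝒪.

O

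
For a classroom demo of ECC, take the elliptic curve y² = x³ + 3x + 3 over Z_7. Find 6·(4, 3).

Write G = (4, 3).
Repeated addition: build up to 6G.
2G: tangent at (4, 3): λ = (3·4² + 3)/(2·3) ≡ 2/6. 6⁻¹ ≡ 6 (mod 7), so λ ≡ 2·6 ≡ 5.
  x = λ² - 4 - 4 = 25 - 8 ≡ 3; y = λ·(4 - 3) - 3 ≡ 2. → (3, 2)
3G: (3, 2) + (4, 3). λ = (3 - 2)/(4 - 3) ≡ 1/1 mod 7. 1⁻¹ ≡ 1 (mod 7) since 1·1 = 1 ≡ 1, so λ ≡ 1.
  x = λ² - 3 - 4 = 1 - 7 ≡ 1; y = λ·(3 - 1) - 2 ≡ 0. → (1, 0)
4G: (1, 0) + (4, 3). λ = (3 - 0)/(4 - 1) ≡ 3/3 mod 7. 3⁻¹ ≡ 5 (mod 7), so λ ≡ 1.
  x = λ² - 1 - 4 = 1 - 5 ≡ 3; y = λ·(1 - 3) - 0 ≡ 5. → (3, 5)
5G: (3, 5) + (4, 3). λ = (3 - 5)/(4 - 3) ≡ 5/1 mod 7. 1⁻¹ ≡ 1 (mod 7) since 1·1 = 1 ≡ 1, so λ ≡ 5.
  x = λ² - 3 - 4 = 25 - 7 ≡ 4; y = λ·(3 - 4) - 5 ≡ 4. → (4, 4)
6G: (4, 4) + (4, 3): same x and y₁ ≡ -y₂, so the sum is O.

O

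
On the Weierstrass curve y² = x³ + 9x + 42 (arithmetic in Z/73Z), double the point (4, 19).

tangent at (4, 19): λ = (3·4² + 9)/(2·19) ≡ 57/38. 38⁻¹ ≡ 25 (mod 73), so λ ≡ 57·25 ≡ 38.
  x = λ² - 4 - 4 = 1444 - 8 ≡ 49; y = λ·(4 - 49) - 19 ≡ 23. → (49, 23)

(49, 23)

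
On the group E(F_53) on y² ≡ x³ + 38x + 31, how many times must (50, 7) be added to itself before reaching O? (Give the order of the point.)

2P: tangent at (50, 7): λ = (3·50² + 38)/(2·7) ≡ 12/14. 14⁻¹ ≡ 19 (mod 53) since 14·19 = 266 ≡ 1, so λ ≡ 12·19 ≡ 16.
  x = λ² - 50 - 50 = 256 - 100 ≡ 50; y = λ·(50 - 50) - 7 ≡ 46. → (50, 46)
3P: (50, 46) + (50, 7): same x and y₁ ≡ -y₂, so the sum is O.
3P = O, so the order is 3.

3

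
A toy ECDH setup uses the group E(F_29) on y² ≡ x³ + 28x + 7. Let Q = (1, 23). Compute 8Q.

Repeated addition: build up to 8Q.
2Q: tangent at (1, 23): λ = (3·1² + 28)/(2·23) ≡ 2/17. 17⁻¹ ≡ 12 (mod 29) since 17·12 = 204 ≡ 1, so λ ≡ 2·12 ≡ 24.
  x = λ² - 1 - 1 = 576 - 2 ≡ 23; y = λ·(1 - 23) - 23 ≡ 0. → (23, 0)
3Q: (23, 0) + (1, 23). λ = (23 - 0)/(1 - 23) ≡ 23/7 mod 29. 7⁻¹ ≡ 25 (mod 29), so λ ≡ 24.
  x = λ² - 23 - 1 = 576 - 24 ≡ 1; y = λ·(23 - 1) - 0 ≡ 6. → (1, 6)
4Q: (1, 6) + (1, 23): same x and y₁ ≡ -y₂, so the sum is O.
5Q: O + (1, 23) = (1, 23) (identity).
6Q: tangent at (1, 23): λ = (3·1² + 28)/(2·23) ≡ 2/17. 17⁻¹ ≡ 12 (mod 29) since 17·12 = 204 ≡ 1, so λ ≡ 2·12 ≡ 24.
  x = λ² - 1 - 1 = 576 - 2 ≡ 23; y = λ·(1 - 23) - 23 ≡ 0. → (23, 0)
7Q: (23, 0) + (1, 23). λ = (23 - 0)/(1 - 23) ≡ 23/7 mod 29. 7⁻¹ ≡ 25 (mod 29) since 7·25 = 175 ≡ 1, so λ ≡ 24.
  x = λ² - 23 - 1 = 576 - 24 ≡ 1; y = λ·(23 - 1) - 0 ≡ 6. → (1, 6)
8Q: (1, 6) + (1, 23): same x and y₁ ≡ -y₂, so the sum is O.

O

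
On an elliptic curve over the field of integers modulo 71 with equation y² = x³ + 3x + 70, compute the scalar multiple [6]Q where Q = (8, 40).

Repeated addition: build up to 6Q.
2Q: tangent at (8, 40): λ = (3·8² + 3)/(2·40) ≡ 53/9. 9⁻¹ ≡ 8 (mod 71), so λ ≡ 53·8 ≡ 69.
  x = λ² - 8 - 8 = 4761 - 16 ≡ 59; y = λ·(8 - 59) - 40 ≡ 62. → (59, 62)
3Q: (59, 62) + (8, 40). λ = (40 - 62)/(8 - 59) ≡ 49/20 mod 71. 20⁻¹ ≡ 32 (mod 71), so λ ≡ 6.
  x = λ² - 59 - 8 = 36 - 67 ≡ 40; y = λ·(59 - 40) - 62 ≡ 52. → (40, 52)
4Q: (40, 52) + (8, 40). λ = (40 - 52)/(8 - 40) ≡ 59/39 mod 71. 39⁻¹ ≡ 51 (mod 71) since 39·51 = 1989 ≡ 1, so λ ≡ 27.
  x = λ² - 40 - 8 = 729 - 48 ≡ 42; y = λ·(40 - 42) - 52 ≡ 36. → (42, 36)
5Q: (42, 36) + (8, 40). λ = (40 - 36)/(8 - 42) ≡ 4/37 mod 71. 37⁻¹ ≡ 48 (mod 71) since 37·48 = 1776 ≡ 1, so λ ≡ 50.
  x = λ² - 42 - 8 = 2500 - 50 ≡ 36; y = λ·(42 - 36) - 36 ≡ 51. → (36, 51)
6Q: (36, 51) + (8, 40). λ = (40 - 51)/(8 - 36) ≡ 60/43 mod 71. 43⁻¹ ≡ 38 (mod 71), so λ ≡ 8.
  x = λ² - 36 - 8 = 64 - 44 ≡ 20; y = λ·(36 - 20) - 51 ≡ 6. → (20, 6)

(20, 6)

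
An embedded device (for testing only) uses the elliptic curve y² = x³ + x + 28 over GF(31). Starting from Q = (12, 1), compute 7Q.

Double-and-add on 7 = (111)₂. Start with Q = (12, 1) for the leading 1-bit.
double: tangent at (12, 1): λ = (3·12² + 1)/(2·1) ≡ 30/2. 2⁻¹ ≡ 16 (mod 31) since 2·16 = 32 ≡ 1, so λ ≡ 30·16 ≡ 15.
  x = λ² - 12 - 12 = 225 - 24 ≡ 15; y = λ·(12 - 15) - 1 ≡ 16. → (15, 16)
add Q: (15, 16) + (12, 1). λ = (1 - 16)/(12 - 15) ≡ 16/28 mod 31. 28⁻¹ ≡ 10 (mod 31), so λ ≡ 5.
  x = λ² - 15 - 12 = 25 - 27 ≡ 29; y = λ·(15 - 29) - 16 ≡ 7. → (29, 7)
double: tangent at (29, 7): λ = (3·29² + 1)/(2·7) ≡ 13/14. 14⁻¹ ≡ 20 (mod 31) since 14·20 = 280 ≡ 1, so λ ≡ 13·20 ≡ 12.
  x = λ² - 29 - 29 = 144 - 58 ≡ 24; y = λ·(29 - 24) - 7 ≡ 22. → (24, 22)
add Q: (24, 22) + (12, 1). λ = (1 - 22)/(12 - 24) ≡ 10/19 mod 31. 19⁻¹ ≡ 18 (mod 31), so λ ≡ 25.
  x = λ² - 24 - 12 = 625 - 36 ≡ 0; y = λ·(24 - 0) - 22 ≡ 20. → (0, 20)

(0, 20)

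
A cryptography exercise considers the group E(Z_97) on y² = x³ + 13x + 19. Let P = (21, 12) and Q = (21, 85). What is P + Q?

The two points share x = 21 and their y-coordinates satisfy 12 + 85 ≡ 0 (mod 97), so they are inverses. Their sum is 𝒪.

O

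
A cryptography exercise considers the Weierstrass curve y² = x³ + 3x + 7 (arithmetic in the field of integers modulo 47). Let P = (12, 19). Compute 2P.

(30, 5)

tangent at (12, 19): λ = (3·12² + 3)/(2·19) ≡ 12/38. 38⁻¹ ≡ 26 (mod 47) since 38·26 = 988 ≡ 1, so λ ≡ 12·26 ≡ 30.
  x = λ² - 12 - 12 = 900 - 24 ≡ 30; y = λ·(12 - 30) - 19 ≡ 5. → (30, 5)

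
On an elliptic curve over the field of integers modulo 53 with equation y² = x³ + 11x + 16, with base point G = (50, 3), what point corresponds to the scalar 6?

(17, 44)

Repeated addition: build up to 6G.
2G: tangent at (50, 3): λ = (3·50² + 11)/(2·3) ≡ 38/6. 6⁻¹ ≡ 9 (mod 53), so λ ≡ 38·9 ≡ 24.
  x = λ² - 50 - 50 = 576 - 100 ≡ 52; y = λ·(50 - 52) - 3 ≡ 2. → (52, 2)
3G: (52, 2) + (50, 3). λ = (3 - 2)/(50 - 52) ≡ 1/51 mod 53. 51⁻¹ ≡ 26 (mod 53), so λ ≡ 26.
  x = λ² - 52 - 50 = 676 - 102 ≡ 44; y = λ·(52 - 44) - 2 ≡ 47. → (44, 47)
4G: (44, 47) + (50, 3). λ = (3 - 47)/(50 - 44) ≡ 9/6 mod 53. 6⁻¹ ≡ 9 (mod 53) since 6·9 = 54 ≡ 1, so λ ≡ 28.
  x = λ² - 44 - 50 = 784 - 94 ≡ 1; y = λ·(44 - 1) - 47 ≡ 44. → (1, 44)
5G: (1, 44) + (50, 3). λ = (3 - 44)/(50 - 1) ≡ 12/49 mod 53. 49⁻¹ ≡ 13 (mod 53), so λ ≡ 50.
  x = λ² - 1 - 50 = 2500 - 51 ≡ 11; y = λ·(1 - 11) - 44 ≡ 39. → (11, 39)
6G: (11, 39) + (50, 3). λ = (3 - 39)/(50 - 11) ≡ 17/39 mod 53. 39⁻¹ ≡ 34 (mod 53), so λ ≡ 48.
  x = λ² - 11 - 50 = 2304 - 61 ≡ 17; y = λ·(11 - 17) - 39 ≡ 44. → (17, 44)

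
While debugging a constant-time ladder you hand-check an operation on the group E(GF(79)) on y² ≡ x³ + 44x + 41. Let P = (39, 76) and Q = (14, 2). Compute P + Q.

(39, 76) + (14, 2). λ = (2 - 76)/(14 - 39) ≡ 5/54 mod 79. 54⁻¹ ≡ 60 (mod 79), so λ ≡ 63.
  x = λ² - 39 - 14 = 3969 - 53 ≡ 45; y = λ·(39 - 45) - 76 ≡ 20. → (45, 20)

(45, 20)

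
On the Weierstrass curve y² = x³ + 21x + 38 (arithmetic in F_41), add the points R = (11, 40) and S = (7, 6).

(11, 40) + (7, 6). λ = (6 - 40)/(7 - 11) ≡ 7/37 mod 41. 37⁻¹ ≡ 10 (mod 41) since 37·10 = 370 ≡ 1, so λ ≡ 29.
  x = λ² - 11 - 7 = 841 - 18 ≡ 3; y = λ·(11 - 3) - 40 ≡ 28. → (3, 28)

(3, 28)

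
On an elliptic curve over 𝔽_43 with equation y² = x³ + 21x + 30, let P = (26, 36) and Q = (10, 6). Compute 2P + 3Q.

First 2P:
Repeated addition: build up to 2P.
2P: tangent at (26, 36): λ = (3·26² + 21)/(2·36) ≡ 28/29. 29⁻¹ ≡ 3 (mod 43) since 29·3 = 87 ≡ 1, so λ ≡ 28·3 ≡ 41.
  x = λ² - 26 - 26 = 1681 - 52 ≡ 38; y = λ·(26 - 38) - 36 ≡ 31. → (38, 31)
2P = (38, 31).
Next 3Q:
Repeated addition: build up to 3Q.
2Q: tangent at (10, 6): λ = (3·10² + 21)/(2·6) ≡ 20/12. 12⁻¹ ≡ 18 (mod 43), so λ ≡ 20·18 ≡ 16.
  x = λ² - 10 - 10 = 256 - 20 ≡ 21; y = λ·(10 - 21) - 6 ≡ 33. → (21, 33)
3Q: (21, 33) + (10, 6). λ = (6 - 33)/(10 - 21) ≡ 16/32 mod 43. 32⁻¹ ≡ 39 (mod 43) since 32·39 = 1248 ≡ 1, so λ ≡ 22.
  x = λ² - 21 - 10 = 484 - 31 ≡ 23; y = λ·(21 - 23) - 33 ≡ 9. → (23, 9)
3Q = (23, 9).
Finally 2P + 3Q:
(38, 31) + (23, 9). λ = (9 - 31)/(23 - 38) ≡ 21/28 mod 43. 28⁻¹ ≡ 20 (mod 43), so λ ≡ 33.
  x = λ² - 38 - 23 = 1089 - 61 ≡ 39; y = λ·(38 - 39) - 31 ≡ 22. → (39, 22)

(39, 22)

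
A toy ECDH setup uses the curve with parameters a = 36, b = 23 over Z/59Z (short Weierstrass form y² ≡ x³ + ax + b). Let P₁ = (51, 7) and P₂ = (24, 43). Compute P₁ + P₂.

(51, 7) + (24, 43). λ = (43 - 7)/(24 - 51) ≡ 36/32 mod 59. 32⁻¹ ≡ 24 (mod 59) since 32·24 = 768 ≡ 1, so λ ≡ 38.
  x = λ² - 51 - 24 = 1444 - 75 ≡ 12; y = λ·(51 - 12) - 7 ≡ 0. → (12, 0)

(12, 0)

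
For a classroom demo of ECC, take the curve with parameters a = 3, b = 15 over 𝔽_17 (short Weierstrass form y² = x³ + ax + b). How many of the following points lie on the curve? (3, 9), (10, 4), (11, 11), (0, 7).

2

(3, 9): 9² ≡ 13, rhs ≡ 0 → off.
(10, 4): 4² ≡ 16, rhs ≡ 8 → off.
(11, 11): 11² ≡ 2, rhs ≡ 2 → on.
(0, 7): 7² ≡ 15, rhs ≡ 15 → on.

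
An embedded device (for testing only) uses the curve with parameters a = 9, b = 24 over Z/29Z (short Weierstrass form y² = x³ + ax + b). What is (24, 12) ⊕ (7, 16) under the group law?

(24, 12) + (7, 16). λ = (16 - 12)/(7 - 24) ≡ 4/12 mod 29. 12⁻¹ ≡ 17 (mod 29) since 12·17 = 204 ≡ 1, so λ ≡ 10.
  x = λ² - 24 - 7 = 100 - 31 ≡ 11; y = λ·(24 - 11) - 12 ≡ 2. → (11, 2)

(11, 2)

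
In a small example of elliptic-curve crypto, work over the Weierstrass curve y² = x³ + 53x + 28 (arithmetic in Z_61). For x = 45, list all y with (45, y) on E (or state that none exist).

x³ + 53x + 28 = 93538 ≡ 25 (mod 61).
Square roots of 25 mod 61: 5 and 56 (since 5² = 25 ≡ 25).

5, 56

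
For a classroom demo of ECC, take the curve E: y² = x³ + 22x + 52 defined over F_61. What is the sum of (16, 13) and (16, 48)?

The two points share x = 16 and their y-coordinates satisfy 13 + 48 ≡ 0 (mod 61), so they are inverses. Their sum is the point at infinity.

O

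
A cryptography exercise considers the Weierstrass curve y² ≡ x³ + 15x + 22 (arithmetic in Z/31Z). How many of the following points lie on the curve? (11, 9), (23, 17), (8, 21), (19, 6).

(11, 9): 9² ≡ 19, rhs ≡ 30 → off.
(23, 17): 17² ≡ 10, rhs ≡ 10 → on.
(8, 21): 21² ≡ 7, rhs ≡ 3 → off.
(19, 6): 6² ≡ 5, rhs ≡ 5 → on.

2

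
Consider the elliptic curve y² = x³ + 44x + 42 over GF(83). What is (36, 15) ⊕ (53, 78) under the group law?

(36, 15) + (53, 78). λ = (78 - 15)/(53 - 36) ≡ 63/17 mod 83. 17⁻¹ ≡ 44 (mod 83), so λ ≡ 33.
  x = λ² - 36 - 53 = 1089 - 89 ≡ 4; y = λ·(36 - 4) - 15 ≡ 45. → (4, 45)

(4, 45)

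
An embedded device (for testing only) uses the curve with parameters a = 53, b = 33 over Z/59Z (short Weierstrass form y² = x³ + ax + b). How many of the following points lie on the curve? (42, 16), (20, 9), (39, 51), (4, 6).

0

(42, 16): 16² ≡ 20, rhs ≡ 1 → off.
(20, 9): 9² ≡ 22, rhs ≡ 7 → off.
(39, 51): 51² ≡ 5, rhs ≡ 0 → off.
(4, 6): 6² ≡ 36, rhs ≡ 14 → off.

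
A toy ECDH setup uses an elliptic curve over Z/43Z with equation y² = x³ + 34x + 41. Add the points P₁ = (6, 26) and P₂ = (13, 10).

(38, 41)

(6, 26) + (13, 10). λ = (10 - 26)/(13 - 6) ≡ 27/7 mod 43. 7⁻¹ ≡ 37 (mod 43), so λ ≡ 10.
  x = λ² - 6 - 13 = 100 - 19 ≡ 38; y = λ·(6 - 38) - 26 ≡ 41. → (38, 41)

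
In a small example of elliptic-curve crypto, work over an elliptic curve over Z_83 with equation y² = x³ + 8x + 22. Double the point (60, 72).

tangent at (60, 72): λ = (3·60² + 8)/(2·72) ≡ 18/61. 61⁻¹ ≡ 49 (mod 83) since 61·49 = 2989 ≡ 1, so λ ≡ 18·49 ≡ 52.
  x = λ² - 60 - 60 = 2704 - 120 ≡ 11; y = λ·(60 - 11) - 72 ≡ 69. → (11, 69)

(11, 69)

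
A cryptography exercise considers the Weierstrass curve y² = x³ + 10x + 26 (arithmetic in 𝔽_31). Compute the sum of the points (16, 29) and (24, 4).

(9, 15)

(16, 29) + (24, 4). λ = (4 - 29)/(24 - 16) ≡ 6/8 mod 31. 8⁻¹ ≡ 4 (mod 31), so λ ≡ 24.
  x = λ² - 16 - 24 = 576 - 40 ≡ 9; y = λ·(16 - 9) - 29 ≡ 15. → (9, 15)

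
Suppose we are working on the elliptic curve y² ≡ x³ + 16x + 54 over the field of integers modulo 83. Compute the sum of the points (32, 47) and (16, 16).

(32, 47) + (16, 16). λ = (16 - 47)/(16 - 32) ≡ 52/67 mod 83. 67⁻¹ ≡ 57 (mod 83), so λ ≡ 59.
  x = λ² - 32 - 16 = 3481 - 48 ≡ 30; y = λ·(32 - 30) - 47 ≡ 71. → (30, 71)

(30, 71)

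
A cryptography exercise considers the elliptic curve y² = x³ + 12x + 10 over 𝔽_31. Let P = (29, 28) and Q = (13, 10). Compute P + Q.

(29, 28) + (13, 10). λ = (10 - 28)/(13 - 29) ≡ 13/15 mod 31. 15⁻¹ ≡ 29 (mod 31), so λ ≡ 5.
  x = λ² - 29 - 13 = 25 - 42 ≡ 14; y = λ·(29 - 14) - 28 ≡ 16. → (14, 16)

(14, 16)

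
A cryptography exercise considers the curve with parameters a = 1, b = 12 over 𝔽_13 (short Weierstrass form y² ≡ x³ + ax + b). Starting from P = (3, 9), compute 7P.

Double-and-add on 7 = (111)₂. Start with P = (3, 9) for the leading 1-bit.
double: tangent at (3, 9): λ = (3·3² + 1)/(2·9) ≡ 2/5. 5⁻¹ ≡ 8 (mod 13), so λ ≡ 2·8 ≡ 3.
  x = λ² - 3 - 3 = 9 - 6 ≡ 3; y = λ·(3 - 3) - 9 ≡ 4. → (3, 4)
add P: (3, 4) + (3, 9): same x and y₁ ≡ -y₂, so the sum is O.
double: O + O = O (identity).
add P: O + (3, 9) = (3, 9) (identity).

(3, 9)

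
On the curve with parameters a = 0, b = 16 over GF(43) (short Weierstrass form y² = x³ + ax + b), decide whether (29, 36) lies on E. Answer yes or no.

no

y² = 36² ≡ 6; x³ + 0x + 16 = 24405 ≡ 24 (mod 43). 6 ≠ 24.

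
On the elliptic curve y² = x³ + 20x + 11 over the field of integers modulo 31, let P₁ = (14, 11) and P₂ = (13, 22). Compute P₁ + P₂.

(14, 11) + (13, 22). λ = (22 - 11)/(13 - 14) ≡ 11/30 mod 31. 30⁻¹ ≡ 30 (mod 31), so λ ≡ 20.
  x = λ² - 14 - 13 = 400 - 27 ≡ 1; y = λ·(14 - 1) - 11 ≡ 1. → (1, 1)

(1, 1)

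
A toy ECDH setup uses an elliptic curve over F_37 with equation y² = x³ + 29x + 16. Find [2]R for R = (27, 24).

tangent at (27, 24): λ = (3·27² + 29)/(2·24) ≡ 33/11. 11⁻¹ ≡ 27 (mod 37), so λ ≡ 33·27 ≡ 3.
  x = λ² - 27 - 27 = 9 - 54 ≡ 29; y = λ·(27 - 29) - 24 ≡ 7. → (29, 7)

(29, 7)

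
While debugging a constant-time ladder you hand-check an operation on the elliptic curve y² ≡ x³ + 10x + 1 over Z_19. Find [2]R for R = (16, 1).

(11, 6)

tangent at (16, 1): λ = (3·16² + 10)/(2·1) ≡ 18/2. 2⁻¹ ≡ 10 (mod 19) since 2·10 = 20 ≡ 1, so λ ≡ 18·10 ≡ 9.
  x = λ² - 16 - 16 = 81 - 32 ≡ 11; y = λ·(16 - 11) - 1 ≡ 6. → (11, 6)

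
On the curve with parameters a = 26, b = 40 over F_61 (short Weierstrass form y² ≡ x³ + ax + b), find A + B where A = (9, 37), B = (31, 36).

(36, 28)

(9, 37) + (31, 36). λ = (36 - 37)/(31 - 9) ≡ 60/22 mod 61. 22⁻¹ ≡ 25 (mod 61), so λ ≡ 36.
  x = λ² - 9 - 31 = 1296 - 40 ≡ 36; y = λ·(9 - 36) - 37 ≡ 28. → (36, 28)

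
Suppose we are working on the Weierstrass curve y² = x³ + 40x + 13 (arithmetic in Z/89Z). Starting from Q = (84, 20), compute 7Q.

Repeated addition: build up to 7Q.
2Q: tangent at (84, 20): λ = (3·84² + 40)/(2·20) ≡ 26/40. 40⁻¹ ≡ 69 (mod 89) since 40·69 = 2760 ≡ 1, so λ ≡ 26·69 ≡ 14.
  x = λ² - 84 - 84 = 196 - 168 ≡ 28; y = λ·(84 - 28) - 20 ≡ 52. → (28, 52)
3Q: (28, 52) + (84, 20). λ = (20 - 52)/(84 - 28) ≡ 57/56 mod 89. 56⁻¹ ≡ 62 (mod 89), so λ ≡ 63.
  x = λ² - 28 - 84 = 3969 - 112 ≡ 30; y = λ·(28 - 30) - 52 ≡ 0. → (30, 0)
4Q: (30, 0) + (84, 20). λ = (20 - 0)/(84 - 30) ≡ 20/54 mod 89. 54⁻¹ ≡ 61 (mod 89) since 54·61 = 3294 ≡ 1, so λ ≡ 63.
  x = λ² - 30 - 84 = 3969 - 114 ≡ 28; y = λ·(30 - 28) - 0 ≡ 37. → (28, 37)
5Q: (28, 37) + (84, 20). λ = (20 - 37)/(84 - 28) ≡ 72/56 mod 89. 56⁻¹ ≡ 62 (mod 89) since 56·62 = 3472 ≡ 1, so λ ≡ 14.
  x = λ² - 28 - 84 = 196 - 112 ≡ 84; y = λ·(28 - 84) - 37 ≡ 69. → (84, 69)
6Q: (84, 69) + (84, 20): same x and y₁ ≡ -y₂, so the sum is ∞.
7Q: ∞ + (84, 20) = (84, 20) (identity).

(84, 20)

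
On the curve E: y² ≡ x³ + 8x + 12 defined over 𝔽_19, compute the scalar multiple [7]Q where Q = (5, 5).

(15, 7)

Double-and-add on 7 = (111)₂. Start with Q = (5, 5) for the leading 1-bit.
double: tangent at (5, 5): λ = (3·5² + 8)/(2·5) ≡ 7/10. 10⁻¹ ≡ 2 (mod 19), so λ ≡ 7·2 ≡ 14.
  x = λ² - 5 - 5 = 196 - 10 ≡ 15; y = λ·(5 - 15) - 5 ≡ 7. → (15, 7)
add Q: (15, 7) + (5, 5). λ = (5 - 7)/(5 - 15) ≡ 17/9 mod 19. 9⁻¹ ≡ 17 (mod 19) since 9·17 = 153 ≡ 1, so λ ≡ 4.
  x = λ² - 15 - 5 = 16 - 20 ≡ 15; y = λ·(15 - 15) - 7 ≡ 12. → (15, 12)
double: tangent at (15, 12): λ = (3·15² + 8)/(2·12) ≡ 18/5. 5⁻¹ ≡ 4 (mod 19), so λ ≡ 18·4 ≡ 15.
  x = λ² - 15 - 15 = 225 - 30 ≡ 5; y = λ·(15 - 5) - 12 ≡ 5. → (5, 5)
add Q: tangent at (5, 5): λ = (3·5² + 8)/(2·5) ≡ 7/10. 10⁻¹ ≡ 2 (mod 19), so λ ≡ 7·2 ≡ 14.
  x = λ² - 5 - 5 = 196 - 10 ≡ 15; y = λ·(5 - 15) - 5 ≡ 7. → (15, 7)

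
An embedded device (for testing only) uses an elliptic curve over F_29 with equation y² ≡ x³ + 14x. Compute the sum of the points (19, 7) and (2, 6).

(19, 7) + (2, 6). λ = (6 - 7)/(2 - 19) ≡ 28/12 mod 29. 12⁻¹ ≡ 17 (mod 29), so λ ≡ 12.
  x = λ² - 19 - 2 = 144 - 21 ≡ 7; y = λ·(19 - 7) - 7 ≡ 21. → (7, 21)

(7, 21)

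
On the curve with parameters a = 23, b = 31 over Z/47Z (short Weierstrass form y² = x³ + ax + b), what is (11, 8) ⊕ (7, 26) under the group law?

(11, 8) + (7, 26). λ = (26 - 8)/(7 - 11) ≡ 18/43 mod 47. 43⁻¹ ≡ 35 (mod 47), so λ ≡ 19.
  x = λ² - 11 - 7 = 361 - 18 ≡ 14; y = λ·(11 - 14) - 8 ≡ 29. → (14, 29)

(14, 29)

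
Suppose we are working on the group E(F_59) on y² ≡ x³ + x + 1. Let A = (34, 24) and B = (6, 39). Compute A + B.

(34, 24) + (6, 39). λ = (39 - 24)/(6 - 34) ≡ 15/31 mod 59. 31⁻¹ ≡ 40 (mod 59), so λ ≡ 10.
  x = λ² - 34 - 6 = 100 - 40 ≡ 1; y = λ·(34 - 1) - 24 ≡ 11. → (1, 11)

(1, 11)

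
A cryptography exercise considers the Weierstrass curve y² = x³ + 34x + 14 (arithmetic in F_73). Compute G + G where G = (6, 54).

tangent at (6, 54): λ = (3·6² + 34)/(2·54) ≡ 69/35. 35⁻¹ ≡ 48 (mod 73), so λ ≡ 69·48 ≡ 27.
  x = λ² - 6 - 6 = 729 - 12 ≡ 60; y = λ·(6 - 60) - 54 ≡ 21. → (60, 21)

(60, 21)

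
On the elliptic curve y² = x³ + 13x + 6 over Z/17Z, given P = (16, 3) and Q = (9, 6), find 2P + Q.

First 2P:
Repeated addition: build up to 2P.
2P: tangent at (16, 3): λ = (3·16² + 13)/(2·3) ≡ 16/6. 6⁻¹ ≡ 3 (mod 17), so λ ≡ 16·3 ≡ 14.
  x = λ² - 16 - 16 = 196 - 32 ≡ 11; y = λ·(16 - 11) - 3 ≡ 16. → (11, 16)
2P = (11, 16).
Finally 2P + Q:
(11, 16) + (9, 6). λ = (6 - 16)/(9 - 11) ≡ 7/15 mod 17. 15⁻¹ ≡ 8 (mod 17) since 15·8 = 120 ≡ 1, so λ ≡ 5.
  x = λ² - 11 - 9 = 25 - 20 ≡ 5; y = λ·(11 - 5) - 16 ≡ 14. → (5, 14)

(5, 14)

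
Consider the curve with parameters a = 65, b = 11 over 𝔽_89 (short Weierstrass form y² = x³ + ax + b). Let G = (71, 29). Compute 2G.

(37, 5)

tangent at (71, 29): λ = (3·71² + 65)/(2·29) ≡ 58/58. 58⁻¹ ≡ 66 (mod 89), so λ ≡ 58·66 ≡ 1.
  x = λ² - 71 - 71 = 1 - 142 ≡ 37; y = λ·(71 - 37) - 29 ≡ 5. → (37, 5)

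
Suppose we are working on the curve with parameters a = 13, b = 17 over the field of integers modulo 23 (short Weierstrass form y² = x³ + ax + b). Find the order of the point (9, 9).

2P: tangent at (9, 9): λ = (3·9² + 13)/(2·9) ≡ 3/18. 18⁻¹ ≡ 9 (mod 23), so λ ≡ 3·9 ≡ 4.
  x = λ² - 9 - 9 = 16 - 18 ≡ 21; y = λ·(9 - 21) - 9 ≡ 12. → (21, 12)
3P: (21, 12) + (9, 9). λ = (9 - 12)/(9 - 21) ≡ 20/11 mod 23. 11⁻¹ ≡ 21 (mod 23), so λ ≡ 6.
  x = λ² - 21 - 9 = 36 - 30 ≡ 6; y = λ·(21 - 6) - 12 ≡ 9. → (6, 9)
4P: (6, 9) + (9, 9). λ = (9 - 9)/(9 - 6) ≡ 0/3 mod 23. 3⁻¹ ≡ 8 (mod 23), so λ ≡ 0.
  x = λ² - 6 - 9 = 0 - 15 ≡ 8; y = λ·(6 - 8) - 9 ≡ 14. → (8, 14)
5P: (8, 14) + (9, 9). λ = (9 - 14)/(9 - 8) ≡ 18/1 mod 23. 1⁻¹ ≡ 1 (mod 23), so λ ≡ 18.
  x = λ² - 8 - 9 = 324 - 17 ≡ 8; y = λ·(8 - 8) - 14 ≡ 9. → (8, 9)
6P: (8, 9) + (9, 9). λ = (9 - 9)/(9 - 8) ≡ 0/1 mod 23. 1⁻¹ ≡ 1 (mod 23), so λ ≡ 0.
  x = λ² - 8 - 9 = 0 - 17 ≡ 6; y = λ·(8 - 6) - 9 ≡ 14. → (6, 14)
7P: (6, 14) + (9, 9). λ = (9 - 14)/(9 - 6) ≡ 18/3 mod 23. 3⁻¹ ≡ 8 (mod 23), so λ ≡ 6.
  x = λ² - 6 - 9 = 36 - 15 ≡ 21; y = λ·(6 - 21) - 14 ≡ 11. → (21, 11)
8P: (21, 11) + (9, 9). λ = (9 - 11)/(9 - 21) ≡ 21/11 mod 23. 11⁻¹ ≡ 21 (mod 23), so λ ≡ 4.
  x = λ² - 21 - 9 = 16 - 30 ≡ 9; y = λ·(21 - 9) - 11 ≡ 14. → (9, 14)
9P: (9, 14) + (9, 9): same x and y₁ ≡ -y₂, so the sum is O.
9P = O, so the order is 9.

9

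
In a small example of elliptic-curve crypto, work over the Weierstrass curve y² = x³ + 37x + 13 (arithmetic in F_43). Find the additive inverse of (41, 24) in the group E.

(41, 19)

-(41, 24) = (41, -24 mod 43) = (41, 19).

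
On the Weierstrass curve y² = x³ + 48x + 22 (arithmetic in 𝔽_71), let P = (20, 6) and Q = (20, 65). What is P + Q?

The two points share x = 20 and their y-coordinates satisfy 6 + 65 ≡ 0 (mod 71), so they are inverses. Their sum is O.

O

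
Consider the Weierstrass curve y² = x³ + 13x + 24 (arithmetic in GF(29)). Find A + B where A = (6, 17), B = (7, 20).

(6, 17) + (7, 20). λ = (20 - 17)/(7 - 6) ≡ 3/1 mod 29. 1⁻¹ ≡ 1 (mod 29), so λ ≡ 3.
  x = λ² - 6 - 7 = 9 - 13 ≡ 25; y = λ·(6 - 25) - 17 ≡ 13. → (25, 13)

(25, 13)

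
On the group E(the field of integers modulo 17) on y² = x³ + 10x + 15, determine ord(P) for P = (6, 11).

11

2P: tangent at (6, 11): λ = (3·6² + 10)/(2·11) ≡ 16/5. 5⁻¹ ≡ 7 (mod 17), so λ ≡ 16·7 ≡ 10.
  x = λ² - 6 - 6 = 100 - 12 ≡ 3; y = λ·(6 - 3) - 11 ≡ 2. → (3, 2)
3P: (3, 2) + (6, 11). λ = (11 - 2)/(6 - 3) ≡ 9/3 mod 17. 3⁻¹ ≡ 6 (mod 17) since 3·6 = 18 ≡ 1, so λ ≡ 3.
  x = λ² - 3 - 6 = 9 - 9 ≡ 0; y = λ·(3 - 0) - 2 ≡ 7. → (0, 7)
4P: (0, 7) + (6, 11). λ = (11 - 7)/(6 - 0) ≡ 4/6 mod 17. 6⁻¹ ≡ 3 (mod 17), so λ ≡ 12.
  x = λ² - 0 - 6 = 144 - 6 ≡ 2; y = λ·(0 - 2) - 7 ≡ 3. → (2, 3)
5P: (2, 3) + (6, 11). λ = (11 - 3)/(6 - 2) ≡ 8/4 mod 17. 4⁻¹ ≡ 13 (mod 17), so λ ≡ 2.
  x = λ² - 2 - 6 = 4 - 8 ≡ 13; y = λ·(2 - 13) - 3 ≡ 9. → (13, 9)
6P: (13, 9) + (6, 11). λ = (11 - 9)/(6 - 13) ≡ 2/10 mod 17. 10⁻¹ ≡ 12 (mod 17) since 10·12 = 120 ≡ 1, so λ ≡ 7.
  x = λ² - 13 - 6 = 49 - 19 ≡ 13; y = λ·(13 - 13) - 9 ≡ 8. → (13, 8)
7P: (13, 8) + (6, 11). λ = (11 - 8)/(6 - 13) ≡ 3/10 mod 17. 10⁻¹ ≡ 12 (mod 17), so λ ≡ 2.
  x = λ² - 13 - 6 = 4 - 19 ≡ 2; y = λ·(13 - 2) - 8 ≡ 14. → (2, 14)
8P: (2, 14) + (6, 11). λ = (11 - 14)/(6 - 2) ≡ 14/4 mod 17. 4⁻¹ ≡ 13 (mod 17) since 4·13 = 52 ≡ 1, so λ ≡ 12.
  x = λ² - 2 - 6 = 144 - 8 ≡ 0; y = λ·(2 - 0) - 14 ≡ 10. → (0, 10)
9P: (0, 10) + (6, 11). λ = (11 - 10)/(6 - 0) ≡ 1/6 mod 17. 6⁻¹ ≡ 3 (mod 17), so λ ≡ 3.
  x = λ² - 0 - 6 = 9 - 6 ≡ 3; y = λ·(0 - 3) - 10 ≡ 15. → (3, 15)
10P: (3, 15) + (6, 11). λ = (11 - 15)/(6 - 3) ≡ 13/3 mod 17. 3⁻¹ ≡ 6 (mod 17) since 3·6 = 18 ≡ 1, so λ ≡ 10.
  x = λ² - 3 - 6 = 100 - 9 ≡ 6; y = λ·(3 - 6) - 15 ≡ 6. → (6, 6)
11P: (6, 6) + (6, 11): same x and y₁ ≡ -y₂, so the sum is the point at infinity.
11P = the point at infinity, so the order is 11.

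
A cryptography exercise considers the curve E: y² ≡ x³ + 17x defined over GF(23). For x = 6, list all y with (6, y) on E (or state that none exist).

x³ + 17x + 0 = 318 ≡ 19 (mod 23).
19 is a non-residue mod 23; no y exists.

none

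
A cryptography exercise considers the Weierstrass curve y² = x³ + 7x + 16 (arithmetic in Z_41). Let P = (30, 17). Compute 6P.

Repeated addition: build up to 6P.
2P: tangent at (30, 17): λ = (3·30² + 7)/(2·17) ≡ 1/34. 34⁻¹ ≡ 35 (mod 41) since 34·35 = 1190 ≡ 1, so λ ≡ 1·35 ≡ 35.
  x = λ² - 30 - 30 = 1225 - 60 ≡ 17; y = λ·(30 - 17) - 17 ≡ 28. → (17, 28)
3P: (17, 28) + (30, 17). λ = (17 - 28)/(30 - 17) ≡ 30/13 mod 41. 13⁻¹ ≡ 19 (mod 41), so λ ≡ 37.
  x = λ² - 17 - 30 = 1369 - 47 ≡ 10; y = λ·(17 - 10) - 28 ≡ 26. → (10, 26)
4P: (10, 26) + (30, 17). λ = (17 - 26)/(30 - 10) ≡ 32/20 mod 41. 20⁻¹ ≡ 39 (mod 41) since 20·39 = 780 ≡ 1, so λ ≡ 18.
  x = λ² - 10 - 30 = 324 - 40 ≡ 38; y = λ·(10 - 38) - 26 ≡ 3. → (38, 3)
5P: (38, 3) + (30, 17). λ = (17 - 3)/(30 - 38) ≡ 14/33 mod 41. 33⁻¹ ≡ 5 (mod 41), so λ ≡ 29.
  x = λ² - 38 - 30 = 841 - 68 ≡ 35; y = λ·(38 - 35) - 3 ≡ 2. → (35, 2)
6P: (35, 2) + (30, 17). λ = (17 - 2)/(30 - 35) ≡ 15/36 mod 41. 36⁻¹ ≡ 8 (mod 41), so λ ≡ 38.
  x = λ² - 35 - 30 = 1444 - 65 ≡ 26; y = λ·(35 - 26) - 2 ≡ 12. → (26, 12)

(26, 12)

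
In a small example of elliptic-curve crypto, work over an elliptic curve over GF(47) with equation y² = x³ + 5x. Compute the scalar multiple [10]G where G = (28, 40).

(3, 18)

Double-and-add on 10 = (1010)₂. Start with G = (28, 40) for the leading 1-bit.
double: tangent at (28, 40): λ = (3·28² + 5)/(2·40) ≡ 7/33. 33⁻¹ ≡ 10 (mod 47), so λ ≡ 7·10 ≡ 23.
  x = λ² - 28 - 28 = 529 - 56 ≡ 3; y = λ·(28 - 3) - 40 ≡ 18. → (3, 18)
double: tangent at (3, 18): λ = (3·3² + 5)/(2·18) ≡ 32/36. 36⁻¹ ≡ 17 (mod 47), so λ ≡ 32·17 ≡ 27.
  x = λ² - 3 - 3 = 729 - 6 ≡ 18; y = λ·(3 - 18) - 18 ≡ 0. → (18, 0)
add G: (18, 0) + (28, 40). λ = (40 - 0)/(28 - 18) ≡ 40/10 mod 47. 10⁻¹ ≡ 33 (mod 47), so λ ≡ 4.
  x = λ² - 18 - 28 = 16 - 46 ≡ 17; y = λ·(18 - 17) - 0 ≡ 4. → (17, 4)
double: tangent at (17, 4): λ = (3·17² + 5)/(2·4) ≡ 26/8. 8⁻¹ ≡ 6 (mod 47) since 8·6 = 48 ≡ 1, so λ ≡ 26·6 ≡ 15.
  x = λ² - 17 - 17 = 225 - 34 ≡ 3; y = λ·(17 - 3) - 4 ≡ 18. → (3, 18)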